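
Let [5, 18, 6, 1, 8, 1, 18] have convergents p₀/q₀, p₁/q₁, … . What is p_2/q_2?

551/109

Using pₖ = aₖpₖ₋₁ + pₖ₋₂, qₖ = aₖqₖ₋₁ + qₖ₋₂ (with p₋₁=1, p₋₂=0, q₋₁=0, q₋₂=1):
  k=0: a=5, p=5, q=1
  k=1: a=18, p=91, q=18
  k=2: a=6, p=551, q=109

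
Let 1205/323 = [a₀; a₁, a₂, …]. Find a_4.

2

1205 = 3·323 + 236   →  a_0 = 3
323 = 1·236 + 87   →  a_1 = 1
236 = 2·87 + 62   →  a_2 = 2
87 = 1·62 + 25   →  a_3 = 1
62 = 2·25 + 12   →  a_4 = 2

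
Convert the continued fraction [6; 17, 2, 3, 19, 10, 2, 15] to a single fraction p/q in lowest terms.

4655134/768507

Using pₖ = aₖpₖ₋₁ + pₖ₋₂ and qₖ = aₖqₖ₋₁ + qₖ₋₂:
  k=0: a=6, p=6, q=1
  k=1: a=17, p=103, q=17
  k=2: a=2, p=212, q=35
  k=3: a=3, p=739, q=122
  k=4: a=19, p=14253, q=2353
  k=5: a=10, p=143269, q=23652
  k=6: a=2, p=300791, q=49657
  k=7: a=15, p=4655134, q=768507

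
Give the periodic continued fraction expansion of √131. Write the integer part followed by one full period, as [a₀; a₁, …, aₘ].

a₀ = ⌊√131⌋ = 11.
With m₀=0, d₀=1 and mₖ₊₁ = dₖaₖ − mₖ, dₖ₊₁ = (n − mₖ₊₁²)/dₖ, aₖ₊₁ = ⌊(a₀+mₖ₊₁)/dₖ₊₁⌋:
  k=1: m=11, d=10, a=2
  k=2: m=9, d=5, a=4
  k=3: m=11, d=2, a=11
  k=4: m=11, d=5, a=4
  k=5: m=9, d=10, a=2
  k=6: m=11, d=1, a=22
d=1 and a=2a₀=22 at k=6, so the next step gives (m, d) = (11, 10) again — its k=1 value — and the period has length 6.

[11; 2, 4, 11, 4, 2, 22]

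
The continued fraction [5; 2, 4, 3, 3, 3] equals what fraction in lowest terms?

Using pₖ = aₖpₖ₋₁ + pₖ₋₂ and qₖ = aₖqₖ₋₁ + qₖ₋₂:
  k=0: a=5, p=5, q=1
  k=1: a=2, p=11, q=2
  k=2: a=4, p=49, q=9
  k=3: a=3, p=158, q=29
  k=4: a=3, p=523, q=96
  k=5: a=3, p=1727, q=317

1727/317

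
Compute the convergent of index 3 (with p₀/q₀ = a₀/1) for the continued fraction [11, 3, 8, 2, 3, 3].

600/53

Using pₖ = aₖpₖ₋₁ + pₖ₋₂, qₖ = aₖqₖ₋₁ + qₖ₋₂ (with p₋₁=1, p₋₂=0, q₋₁=0, q₋₂=1):
  k=0: a=11, p=11, q=1
  k=1: a=3, p=34, q=3
  k=2: a=8, p=283, q=25
  k=3: a=2, p=600, q=53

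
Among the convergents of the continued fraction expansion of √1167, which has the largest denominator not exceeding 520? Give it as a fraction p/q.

11854/347

√1167 = [34; 6, 5, 11, 5, 6, 68, …] (period length 6).
Convergents:
  p_0/q_0 = 34/1
  p_1/q_1 = 205/6
  p_2/q_2 = 1059/31
  p_3/q_3 = 11854/347
  p_4/q_4 = 60329/1766
q_3 = 347 ≤ 520 < 1766 = q_4, so the answer is 11854/347.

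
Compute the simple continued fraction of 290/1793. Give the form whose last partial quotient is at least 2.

[0; 6, 5, 2, 8, 3]

290 = 0*1793 + 290
1793 = 6*290 + 53
290 = 5*53 + 25
53 = 2*25 + 3
25 = 8*3 + 1
3 = 3*1 + 0  (stop)
So 290/1793 = [0; 6, 5, 2, 8, 3].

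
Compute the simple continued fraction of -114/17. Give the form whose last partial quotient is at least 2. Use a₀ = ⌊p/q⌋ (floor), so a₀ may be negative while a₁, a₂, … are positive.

[-7; 3, 2, 2]

-114 = -7×17 + 5
17 = 3×5 + 2
5 = 2×2 + 1
2 = 2×1 + 0  (stop)
So -114/17 = [-7; 3, 2, 2].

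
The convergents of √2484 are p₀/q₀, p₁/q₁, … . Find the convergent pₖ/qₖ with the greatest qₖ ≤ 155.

6529/131

√2484 = [49; 1, 5, 4, 5, 1, 98, …] (period length 6).
Convergents:
  p_0/q_0 = 49/1
  p_1/q_1 = 50/1
  p_2/q_2 = 299/6
  p_3/q_3 = 1246/25
  p_4/q_4 = 6529/131
  p_5/q_5 = 7775/156
q_4 = 131 ≤ 155 < 156 = q_5, so the answer is 6529/131.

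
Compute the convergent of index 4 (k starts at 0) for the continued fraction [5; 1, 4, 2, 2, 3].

Using pₖ = aₖpₖ₋₁ + pₖ₋₂, qₖ = aₖqₖ₋₁ + qₖ₋₂ (with p₋₁=1, p₋₂=0, q₋₁=0, q₋₂=1):
  k=0: a=5, p=5, q=1
  k=1: a=1, p=6, q=1
  k=2: a=4, p=29, q=5
  k=3: a=2, p=64, q=11
  k=4: a=2, p=157, q=27

157/27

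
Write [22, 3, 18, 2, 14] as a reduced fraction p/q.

Fold from the inside: start with 14/1.
  2 + 1/14 = 29/14
  18 + 14/29 = 536/29
  3 + 29/536 = 1637/536
  22 + 536/1637 = 36550/1637

36550/1637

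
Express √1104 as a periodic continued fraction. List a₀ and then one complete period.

[33; 4, 2, 2, 2, 4, 66]

a₀ = ⌊√1104⌋ = 33.
With m₀=0, d₀=1 and mₖ₊₁ = dₖaₖ − mₖ, dₖ₊₁ = (n − mₖ₊₁²)/dₖ, aₖ₊₁ = ⌊(a₀+mₖ₊₁)/dₖ₊₁⌋:
  k=1: m=33, d=15, a=4
  k=2: m=27, d=25, a=2
  k=3: m=23, d=23, a=2
  k=4: m=23, d=25, a=2
  k=5: m=27, d=15, a=4
  k=6: m=33, d=1, a=66
d=1 and a=2a₀=66 at k=6, so the next step gives (m, d) = (33, 15) again — its k=1 value — and the period has length 6.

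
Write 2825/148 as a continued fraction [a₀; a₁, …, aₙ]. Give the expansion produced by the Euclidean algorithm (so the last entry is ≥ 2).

[19; 11, 2, 1, 1, 2]

2825 = 19*148 + 13
148 = 11*13 + 5
13 = 2*5 + 3
5 = 1*3 + 2
3 = 1*2 + 1
2 = 2*1 + 0  (stop)
So 2825/148 = [19; 11, 2, 1, 1, 2].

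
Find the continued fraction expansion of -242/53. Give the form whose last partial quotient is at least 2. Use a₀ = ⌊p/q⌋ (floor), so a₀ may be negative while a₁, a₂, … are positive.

-242 = -5·53 + 23
53 = 2·23 + 7
23 = 3·7 + 2
7 = 3·2 + 1
2 = 2·1 + 0  (stop)
So -242/53 = [-5; 2, 3, 3, 2].

[-5; 2, 3, 3, 2]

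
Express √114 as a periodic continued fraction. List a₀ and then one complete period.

a₀ = ⌊√114⌋ = 10.
With m₀=0, d₀=1 and mₖ₊₁ = dₖaₖ − mₖ, dₖ₊₁ = (n − mₖ₊₁²)/dₖ, aₖ₊₁ = ⌊(a₀+mₖ₊₁)/dₖ₊₁⌋:
  k=1: m=10, d=14, a=1
  k=2: m=4, d=7, a=2
  k=3: m=10, d=2, a=10
  k=4: m=10, d=7, a=2
  k=5: m=4, d=14, a=1
  k=6: m=10, d=1, a=20
d=1 and a=2a₀=20 at k=6, so the next step gives (m, d) = (10, 14) again — its k=1 value — and the period has length 6.

[10; 1, 2, 10, 2, 1, 20]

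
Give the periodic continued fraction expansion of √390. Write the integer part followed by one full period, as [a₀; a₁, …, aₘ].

a₀ = ⌊√390⌋ = 19.

[19; 1, 2, 1, 38]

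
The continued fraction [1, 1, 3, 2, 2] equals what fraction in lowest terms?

Fold from the inside: start with 2/1.
  2 + 1/2 = 5/2
  3 + 2/5 = 17/5
  1 + 5/17 = 22/17
  1 + 17/22 = 39/22

39/22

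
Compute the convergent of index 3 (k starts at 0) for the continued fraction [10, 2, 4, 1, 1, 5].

Using pₖ = aₖpₖ₋₁ + pₖ₋₂, qₖ = aₖqₖ₋₁ + qₖ₋₂ (with p₋₁=1, p₋₂=0, q₋₁=0, q₋₂=1):
  k=0: a=10, p=10, q=1
  k=1: a=2, p=21, q=2
  k=2: a=4, p=94, q=9
  k=3: a=1, p=115, q=11

115/11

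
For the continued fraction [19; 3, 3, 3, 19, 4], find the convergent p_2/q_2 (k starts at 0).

193/10

Using pₖ = aₖpₖ₋₁ + pₖ₋₂, qₖ = aₖqₖ₋₁ + qₖ₋₂ (with p₋₁=1, p₋₂=0, q₋₁=0, q₋₂=1):
  k=0: a=19, p=19, q=1
  k=1: a=3, p=58, q=3
  k=2: a=3, p=193, q=10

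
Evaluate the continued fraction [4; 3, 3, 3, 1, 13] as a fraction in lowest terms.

2547/592

Fold from the inside: start with 13/1.
  1 + 1/13 = 14/13
  3 + 13/14 = 55/14
  3 + 14/55 = 179/55
  3 + 55/179 = 592/179
  4 + 179/592 = 2547/592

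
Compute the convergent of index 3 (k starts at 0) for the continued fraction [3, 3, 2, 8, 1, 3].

194/59

Using pₖ = aₖpₖ₋₁ + pₖ₋₂, qₖ = aₖqₖ₋₁ + qₖ₋₂ (with p₋₁=1, p₋₂=0, q₋₁=0, q₋₂=1):
  k=0: a=3, p=3, q=1
  k=1: a=3, p=10, q=3
  k=2: a=2, p=23, q=7
  k=3: a=8, p=194, q=59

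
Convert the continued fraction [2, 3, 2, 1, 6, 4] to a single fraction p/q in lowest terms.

Fold from the inside: start with 4/1.
  6 + 1/4 = 25/4
  1 + 4/25 = 29/25
  2 + 25/29 = 83/29
  3 + 29/83 = 278/83
  2 + 83/278 = 639/278

639/278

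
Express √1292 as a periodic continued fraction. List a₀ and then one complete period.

[35; 1, 16, 1, 70]

a₀ = ⌊√1292⌋ = 35.
With m₀=0, d₀=1 and mₖ₊₁ = dₖaₖ − mₖ, dₖ₊₁ = (n − mₖ₊₁²)/dₖ, aₖ₊₁ = ⌊(a₀+mₖ₊₁)/dₖ₊₁⌋:
  k=1: m=35, d=67, a=1
  k=2: m=32, d=4, a=16
  k=3: m=32, d=67, a=1
  k=4: m=35, d=1, a=70
d=1 and a=2a₀=70 at k=4, so the next step gives (m, d) = (35, 67) again — its k=1 value — and the period has length 4.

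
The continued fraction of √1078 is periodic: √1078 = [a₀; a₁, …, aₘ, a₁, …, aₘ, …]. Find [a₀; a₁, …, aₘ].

a₀ = ⌊√1078⌋ = 32.
With m₀=0, d₀=1 and mₖ₊₁ = dₖaₖ − mₖ, dₖ₊₁ = (n − mₖ₊₁²)/dₖ, aₖ₊₁ = ⌊(a₀+mₖ₊₁)/dₖ₊₁⌋:
  k=1: m=32, d=54, a=1
  k=2: m=22, d=11, a=4
  k=3: m=22, d=54, a=1
  k=4: m=32, d=1, a=64
d=1 and a=2a₀=64 at k=4, so the next step gives (m, d) = (32, 54) again — its k=1 value — and the period has length 4.

[32; 1, 4, 1, 64]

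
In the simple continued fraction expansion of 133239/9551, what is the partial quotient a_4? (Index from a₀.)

133239 = 13·9551 + 9076   →  a_0 = 13
9551 = 1·9076 + 475   →  a_1 = 1
9076 = 19·475 + 51   →  a_2 = 19
475 = 9·51 + 16   →  a_3 = 9
51 = 3·16 + 3   →  a_4 = 3

3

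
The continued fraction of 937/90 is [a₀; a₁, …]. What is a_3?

937 = 10·90 + 37   →  a_0 = 10
90 = 2·37 + 16   →  a_1 = 2
37 = 2·16 + 5   →  a_2 = 2
16 = 3·5 + 1   →  a_3 = 3

3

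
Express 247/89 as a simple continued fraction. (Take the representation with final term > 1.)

[2; 1, 3, 2, 4, 2]

247 = 2·89 + 69
89 = 1·69 + 20
69 = 3·20 + 9
20 = 2·9 + 2
9 = 4·2 + 1
2 = 2·1 + 0  (stop)
So 247/89 = [2; 1, 3, 2, 4, 2].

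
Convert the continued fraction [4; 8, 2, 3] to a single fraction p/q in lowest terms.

Fold from the inside: start with 3/1.
  2 + 1/3 = 7/3
  8 + 3/7 = 59/7
  4 + 7/59 = 243/59

243/59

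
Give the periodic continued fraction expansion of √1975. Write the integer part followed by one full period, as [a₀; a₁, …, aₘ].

a₀ = ⌊√1975⌋ = 44.

[44; 2, 3, 1, 2, 1, 3, 2, 88]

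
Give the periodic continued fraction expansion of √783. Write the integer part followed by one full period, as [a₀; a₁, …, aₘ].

[27; 1, 54]

a₀ = ⌊√783⌋ = 27.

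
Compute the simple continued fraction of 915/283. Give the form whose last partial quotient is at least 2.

[3; 4, 3, 2, 9]

915 = 3*283 + 66
283 = 4*66 + 19
66 = 3*19 + 9
19 = 2*9 + 1
9 = 9*1 + 0  (stop)
So 915/283 = [3; 4, 3, 2, 9].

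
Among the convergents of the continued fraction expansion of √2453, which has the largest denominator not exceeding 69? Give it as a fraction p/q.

√2453 = [49; 1, 1, 8, 1, 1, 98, …] (period length 6).
Convergents:
  p_0/q_0 = 49/1
  p_1/q_1 = 50/1
  p_2/q_2 = 99/2
  p_3/q_3 = 842/17
  p_4/q_4 = 941/19
  p_5/q_5 = 1783/36
  p_6/q_6 = 175675/3547
q_5 = 36 ≤ 69 < 3547 = q_6, so the answer is 1783/36.

1783/36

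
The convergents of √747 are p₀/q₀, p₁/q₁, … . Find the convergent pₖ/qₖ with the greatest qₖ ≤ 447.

4455/163

√747 = [27; 3, 54, …] (period length 2).
Convergents:
  p_0/q_0 = 27/1
  p_1/q_1 = 82/3
  p_2/q_2 = 4455/163
  p_3/q_3 = 13447/492
q_2 = 163 ≤ 447 < 492 = q_3, so the answer is 4455/163.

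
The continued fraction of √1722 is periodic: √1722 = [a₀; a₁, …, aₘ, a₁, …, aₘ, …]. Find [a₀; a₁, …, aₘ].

[41; 2, 82]

a₀ = ⌊√1722⌋ = 41.
With m₀=0, d₀=1 and mₖ₊₁ = dₖaₖ − mₖ, dₖ₊₁ = (n − mₖ₊₁²)/dₖ, aₖ₊₁ = ⌊(a₀+mₖ₊₁)/dₖ₊₁⌋:
  k=1: m=41, d=41, a=2
  k=2: m=41, d=1, a=82
d=1 and a=2a₀=82 at k=2, so the next step gives (m, d) = (41, 41) again — its k=1 value — and the period has length 2.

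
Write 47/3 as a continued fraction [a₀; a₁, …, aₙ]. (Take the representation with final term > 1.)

[15; 1, 2]

47 = 15*3 + 2
3 = 1*2 + 1
2 = 2*1 + 0  (stop)
So 47/3 = [15; 1, 2].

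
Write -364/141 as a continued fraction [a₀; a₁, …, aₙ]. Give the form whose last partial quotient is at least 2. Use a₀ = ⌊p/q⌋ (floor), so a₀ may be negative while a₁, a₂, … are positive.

-364 = -3·141 + 59
141 = 2·59 + 23
59 = 2·23 + 13
23 = 1·13 + 10
13 = 1·10 + 3
10 = 3·3 + 1
3 = 3·1 + 0  (stop)
So -364/141 = [-3; 2, 2, 1, 1, 3, 3].

[-3; 2, 2, 1, 1, 3, 3]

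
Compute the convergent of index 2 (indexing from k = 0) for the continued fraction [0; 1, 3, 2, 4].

Using pₖ = aₖpₖ₋₁ + pₖ₋₂, qₖ = aₖqₖ₋₁ + qₖ₋₂ (with p₋₁=1, p₋₂=0, q₋₁=0, q₋₂=1):
  k=0: a=0, p=0, q=1
  k=1: a=1, p=1, q=1
  k=2: a=3, p=3, q=4

3/4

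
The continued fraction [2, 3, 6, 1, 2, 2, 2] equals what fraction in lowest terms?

832/359

Fold from the inside: start with 2/1.
  2 + 1/2 = 5/2
  2 + 2/5 = 12/5
  1 + 5/12 = 17/12
  6 + 12/17 = 114/17
  3 + 17/114 = 359/114
  2 + 114/359 = 832/359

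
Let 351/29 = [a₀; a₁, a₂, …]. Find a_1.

9

351 = 12·29 + 3   →  a_0 = 12
29 = 9·3 + 2   →  a_1 = 9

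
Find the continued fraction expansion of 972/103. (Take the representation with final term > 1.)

972 = 9·103 + 45
103 = 2·45 + 13
45 = 3·13 + 6
13 = 2·6 + 1
6 = 6·1 + 0  (stop)
So 972/103 = [9; 2, 3, 2, 6].

[9; 2, 3, 2, 6]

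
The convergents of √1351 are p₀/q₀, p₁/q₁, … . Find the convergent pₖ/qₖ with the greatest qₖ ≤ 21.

√1351 = [36; 1, 3, 10, 3, 1, 72, …] (period length 6).
Convergents:
  p_0/q_0 = 36/1
  p_1/q_1 = 37/1
  p_2/q_2 = 147/4
  p_3/q_3 = 1507/41
q_2 = 4 ≤ 21 < 41 = q_3, so the answer is 147/4.

147/4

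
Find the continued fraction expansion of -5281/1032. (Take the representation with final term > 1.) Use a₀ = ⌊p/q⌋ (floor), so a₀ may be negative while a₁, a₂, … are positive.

[-6; 1, 7, 1, 1, 8, 7]

-5281 = -6*1032 + 911
1032 = 1*911 + 121
911 = 7*121 + 64
121 = 1*64 + 57
64 = 1*57 + 7
57 = 8*7 + 1
7 = 7*1 + 0  (stop)
So -5281/1032 = [-6; 1, 7, 1, 1, 8, 7].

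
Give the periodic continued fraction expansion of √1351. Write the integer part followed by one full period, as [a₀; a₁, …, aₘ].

a₀ = ⌊√1351⌋ = 36.
With m₀=0, d₀=1 and mₖ₊₁ = dₖaₖ − mₖ, dₖ₊₁ = (n − mₖ₊₁²)/dₖ, aₖ₊₁ = ⌊(a₀+mₖ₊₁)/dₖ₊₁⌋:
  k=1: m=36, d=55, a=1
  k=2: m=19, d=18, a=3
  k=3: m=35, d=7, a=10
  k=4: m=35, d=18, a=3
  k=5: m=19, d=55, a=1
  k=6: m=36, d=1, a=72
d=1 and a=2a₀=72 at k=6, so the next step gives (m, d) = (36, 55) again — its k=1 value — and the period has length 6.

[36; 1, 3, 10, 3, 1, 72]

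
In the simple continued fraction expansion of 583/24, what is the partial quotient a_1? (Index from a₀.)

3

583 = 24·24 + 7   →  a_0 = 24
24 = 3·7 + 3   →  a_1 = 3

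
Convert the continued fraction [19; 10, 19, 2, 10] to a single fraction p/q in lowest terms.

78518/4111

Using pₖ = aₖpₖ₋₁ + pₖ₋₂ and qₖ = aₖqₖ₋₁ + qₖ₋₂:
  k=0: a=19, p=19, q=1
  k=1: a=10, p=191, q=10
  k=2: a=19, p=3648, q=191
  k=3: a=2, p=7487, q=392
  k=4: a=10, p=78518, q=4111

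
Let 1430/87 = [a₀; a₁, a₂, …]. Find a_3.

1430 = 16·87 + 38   →  a_0 = 16
87 = 2·38 + 11   →  a_1 = 2
38 = 3·11 + 5   →  a_2 = 3
11 = 2·5 + 1   →  a_3 = 2

2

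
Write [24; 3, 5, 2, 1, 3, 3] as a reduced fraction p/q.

Using pₖ = aₖpₖ₋₁ + pₖ₋₂ and qₖ = aₖqₖ₋₁ + qₖ₋₂:
  k=0: a=24, p=24, q=1
  k=1: a=3, p=73, q=3
  k=2: a=5, p=389, q=16
  k=3: a=2, p=851, q=35
  k=4: a=1, p=1240, q=51
  k=5: a=3, p=4571, q=188
  k=6: a=3, p=14953, q=615

14953/615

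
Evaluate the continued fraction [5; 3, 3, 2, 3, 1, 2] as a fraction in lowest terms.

1501/283

Fold from the inside: start with 2/1.
  1 + 1/2 = 3/2
  3 + 2/3 = 11/3
  2 + 3/11 = 25/11
  3 + 11/25 = 86/25
  3 + 25/86 = 283/86
  5 + 86/283 = 1501/283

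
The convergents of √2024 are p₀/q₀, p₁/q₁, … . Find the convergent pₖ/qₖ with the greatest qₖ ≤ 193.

4049/90

√2024 = [44; 1, 88, …] (period length 2).
Convergents:
  p_0/q_0 = 44/1
  p_1/q_1 = 45/1
  p_2/q_2 = 4004/89
  p_3/q_3 = 4049/90
  p_4/q_4 = 360316/8009
q_3 = 90 ≤ 193 < 8009 = q_4, so the answer is 4049/90.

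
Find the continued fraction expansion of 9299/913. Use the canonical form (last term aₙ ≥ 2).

9299 = 10·913 + 169
913 = 5·169 + 68
169 = 2·68 + 33
68 = 2·33 + 2
33 = 16·2 + 1
2 = 2·1 + 0  (stop)
So 9299/913 = [10; 5, 2, 2, 16, 2].

[10; 5, 2, 2, 16, 2]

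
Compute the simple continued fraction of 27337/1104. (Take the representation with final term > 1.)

[24; 1, 3, 5, 17, 3]

27337 = 24*1104 + 841
1104 = 1*841 + 263
841 = 3*263 + 52
263 = 5*52 + 3
52 = 17*3 + 1
3 = 3*1 + 0  (stop)
So 27337/1104 = [24; 1, 3, 5, 17, 3].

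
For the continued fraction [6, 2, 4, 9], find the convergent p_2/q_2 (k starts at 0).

Using pₖ = aₖpₖ₋₁ + pₖ₋₂, qₖ = aₖqₖ₋₁ + qₖ₋₂ (with p₋₁=1, p₋₂=0, q₋₁=0, q₋₂=1):
  k=0: a=6, p=6, q=1
  k=1: a=2, p=13, q=2
  k=2: a=4, p=58, q=9

58/9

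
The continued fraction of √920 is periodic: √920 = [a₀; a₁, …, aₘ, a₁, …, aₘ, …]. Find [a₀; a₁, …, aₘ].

a₀ = ⌊√920⌋ = 30.
With m₀=0, d₀=1 and mₖ₊₁ = dₖaₖ − mₖ, dₖ₊₁ = (n − mₖ₊₁²)/dₖ, aₖ₊₁ = ⌊(a₀+mₖ₊₁)/dₖ₊₁⌋:
  k=1: m=30, d=20, a=3
  k=2: m=30, d=1, a=60
d=1 and a=2a₀=60 at k=2, so the next step gives (m, d) = (30, 20) again — its k=1 value — and the period has length 2.

[30; 3, 60]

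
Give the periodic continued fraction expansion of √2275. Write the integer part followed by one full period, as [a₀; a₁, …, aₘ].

[47; 1, 2, 3, 2, 1, 94]

a₀ = ⌊√2275⌋ = 47.
With m₀=0, d₀=1 and mₖ₊₁ = dₖaₖ − mₖ, dₖ₊₁ = (n − mₖ₊₁²)/dₖ, aₖ₊₁ = ⌊(a₀+mₖ₊₁)/dₖ₊₁⌋:
  k=1: m=47, d=66, a=1
  k=2: m=19, d=29, a=2
  k=3: m=39, d=26, a=3
  k=4: m=39, d=29, a=2
  k=5: m=19, d=66, a=1
  k=6: m=47, d=1, a=94
d=1 and a=2a₀=94 at k=6, so the next step gives (m, d) = (47, 66) again — its k=1 value — and the period has length 6.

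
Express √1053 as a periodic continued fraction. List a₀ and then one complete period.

a₀ = ⌊√1053⌋ = 32.
With m₀=0, d₀=1 and mₖ₊₁ = dₖaₖ − mₖ, dₖ₊₁ = (n − mₖ₊₁²)/dₖ, aₖ₊₁ = ⌊(a₀+mₖ₊₁)/dₖ₊₁⌋:
  k=1: m=32, d=29, a=2
  k=2: m=26, d=13, a=4
  k=3: m=26, d=29, a=2
  k=4: m=32, d=1, a=64
d=1 and a=2a₀=64 at k=4, so the next step gives (m, d) = (32, 29) again — its k=1 value — and the period has length 4.

[32; 2, 4, 2, 64]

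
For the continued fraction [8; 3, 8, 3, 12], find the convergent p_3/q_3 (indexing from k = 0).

649/78

Using pₖ = aₖpₖ₋₁ + pₖ₋₂, qₖ = aₖqₖ₋₁ + qₖ₋₂ (with p₋₁=1, p₋₂=0, q₋₁=0, q₋₂=1):
  k=0: a=8, p=8, q=1
  k=1: a=3, p=25, q=3
  k=2: a=8, p=208, q=25
  k=3: a=3, p=649, q=78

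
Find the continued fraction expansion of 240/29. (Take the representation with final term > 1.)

[8; 3, 1, 1, 1, 2]

240 = 8×29 + 8
29 = 3×8 + 5
8 = 1×5 + 3
5 = 1×3 + 2
3 = 1×2 + 1
2 = 2×1 + 0  (stop)
So 240/29 = [8; 3, 1, 1, 1, 2].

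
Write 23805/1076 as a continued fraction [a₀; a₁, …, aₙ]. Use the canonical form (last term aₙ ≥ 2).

[22; 8, 11, 12]

23805 = 22×1076 + 133
1076 = 8×133 + 12
133 = 11×12 + 1
12 = 12×1 + 0  (stop)
So 23805/1076 = [22; 8, 11, 12].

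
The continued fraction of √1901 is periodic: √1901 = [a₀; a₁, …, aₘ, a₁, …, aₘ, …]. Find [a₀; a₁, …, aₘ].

a₀ = ⌊√1901⌋ = 43.
With m₀=0, d₀=1 and mₖ₊₁ = dₖaₖ − mₖ, dₖ₊₁ = (n − mₖ₊₁²)/dₖ, aₖ₊₁ = ⌊(a₀+mₖ₊₁)/dₖ₊₁⌋:
  k=1: m=43, d=52, a=1
  k=2: m=9, d=35, a=1
  k=3: m=26, d=35, a=1
  k=4: m=9, d=52, a=1
  k=5: m=43, d=1, a=86
d=1 and a=2a₀=86 at k=5, so the next step gives (m, d) = (43, 52) again — its k=1 value — and the period has length 5.

[43; 1, 1, 1, 1, 86]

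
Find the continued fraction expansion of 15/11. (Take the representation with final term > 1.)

15 = 1*11 + 4
11 = 2*4 + 3
4 = 1*3 + 1
3 = 3*1 + 0  (stop)
So 15/11 = [1; 2, 1, 3].

[1; 2, 1, 3]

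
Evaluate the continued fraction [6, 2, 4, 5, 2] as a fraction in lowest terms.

664/103

Using pₖ = aₖpₖ₋₁ + pₖ₋₂ and qₖ = aₖqₖ₋₁ + qₖ₋₂:
  k=0: a=6, p=6, q=1
  k=1: a=2, p=13, q=2
  k=2: a=4, p=58, q=9
  k=3: a=5, p=303, q=47
  k=4: a=2, p=664, q=103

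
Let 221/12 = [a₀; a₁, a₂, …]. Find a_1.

221 = 18·12 + 5   →  a_0 = 18
12 = 2·5 + 2   →  a_1 = 2

2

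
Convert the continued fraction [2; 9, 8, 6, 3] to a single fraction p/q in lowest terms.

Using pₖ = aₖpₖ₋₁ + pₖ₋₂ and qₖ = aₖqₖ₋₁ + qₖ₋₂:
  k=0: a=2, p=2, q=1
  k=1: a=9, p=19, q=9
  k=2: a=8, p=154, q=73
  k=3: a=6, p=943, q=447
  k=4: a=3, p=2983, q=1414

2983/1414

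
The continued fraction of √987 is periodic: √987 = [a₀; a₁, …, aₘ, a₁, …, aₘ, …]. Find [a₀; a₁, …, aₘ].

[31; 2, 2, 2, 62]

a₀ = ⌊√987⌋ = 31.
With m₀=0, d₀=1 and mₖ₊₁ = dₖaₖ − mₖ, dₖ₊₁ = (n − mₖ₊₁²)/dₖ, aₖ₊₁ = ⌊(a₀+mₖ₊₁)/dₖ₊₁⌋:
  k=1: m=31, d=26, a=2
  k=2: m=21, d=21, a=2
  k=3: m=21, d=26, a=2
  k=4: m=31, d=1, a=62
d=1 and a=2a₀=62 at k=4, so the next step gives (m, d) = (31, 26) again — its k=1 value — and the period has length 4.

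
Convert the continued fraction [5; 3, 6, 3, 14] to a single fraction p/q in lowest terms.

4567/859

Fold from the inside: start with 14/1.
  3 + 1/14 = 43/14
  6 + 14/43 = 272/43
  3 + 43/272 = 859/272
  5 + 272/859 = 4567/859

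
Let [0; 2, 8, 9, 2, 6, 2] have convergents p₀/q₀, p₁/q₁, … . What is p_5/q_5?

Using pₖ = aₖpₖ₋₁ + pₖ₋₂, qₖ = aₖqₖ₋₁ + qₖ₋₂ (with p₋₁=1, p₋₂=0, q₋₁=0, q₋₂=1):
  k=0: a=0, p=0, q=1
  k=1: a=2, p=1, q=2
  k=2: a=8, p=8, q=17
  k=3: a=9, p=73, q=155
  k=4: a=2, p=154, q=327
  k=5: a=6, p=997, q=2117

997/2117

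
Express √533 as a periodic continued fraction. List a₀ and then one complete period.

a₀ = ⌊√533⌋ = 23.
With m₀=0, d₀=1 and mₖ₊₁ = dₖaₖ − mₖ, dₖ₊₁ = (n − mₖ₊₁²)/dₖ, aₖ₊₁ = ⌊(a₀+mₖ₊₁)/dₖ₊₁⌋:
  k=1: m=23, d=4, a=11
  k=2: m=21, d=23, a=1
  k=3: m=2, d=23, a=1
  k=4: m=21, d=4, a=11
  k=5: m=23, d=1, a=46
d=1 and a=2a₀=46 at k=5, so the next step gives (m, d) = (23, 4) again — its k=1 value — and the period has length 5.

[23; 11, 1, 1, 11, 46]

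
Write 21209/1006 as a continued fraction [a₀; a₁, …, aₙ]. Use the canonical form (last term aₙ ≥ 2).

[21; 12, 8, 3, 3]

21209 = 21*1006 + 83
1006 = 12*83 + 10
83 = 8*10 + 3
10 = 3*3 + 1
3 = 3*1 + 0  (stop)
So 21209/1006 = [21; 12, 8, 3, 3].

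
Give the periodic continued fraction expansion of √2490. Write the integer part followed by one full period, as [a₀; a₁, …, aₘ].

a₀ = ⌊√2490⌋ = 49.
With m₀=0, d₀=1 and mₖ₊₁ = dₖaₖ − mₖ, dₖ₊₁ = (n − mₖ₊₁²)/dₖ, aₖ₊₁ = ⌊(a₀+mₖ₊₁)/dₖ₊₁⌋:
  k=1: m=49, d=89, a=1
  k=2: m=40, d=10, a=8
  k=3: m=40, d=89, a=1
  k=4: m=49, d=1, a=98
d=1 and a=2a₀=98 at k=4, so the next step gives (m, d) = (49, 89) again — its k=1 value — and the period has length 4.

[49; 1, 8, 1, 98]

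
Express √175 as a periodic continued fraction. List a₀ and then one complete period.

[13; 4, 2, 1, 2, 4, 26]

a₀ = ⌊√175⌋ = 13.
With m₀=0, d₀=1 and mₖ₊₁ = dₖaₖ − mₖ, dₖ₊₁ = (n − mₖ₊₁²)/dₖ, aₖ₊₁ = ⌊(a₀+mₖ₊₁)/dₖ₊₁⌋:
  k=1: m=13, d=6, a=4
  k=2: m=11, d=9, a=2
  k=3: m=7, d=14, a=1
  k=4: m=7, d=9, a=2
  k=5: m=11, d=6, a=4
  k=6: m=13, d=1, a=26
d=1 and a=2a₀=26 at k=6, so the next step gives (m, d) = (13, 6) again — its k=1 value — and the period has length 6.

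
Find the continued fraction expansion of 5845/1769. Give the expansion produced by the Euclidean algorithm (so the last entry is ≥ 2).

5845 = 3*1769 + 538
1769 = 3*538 + 155
538 = 3*155 + 73
155 = 2*73 + 9
73 = 8*9 + 1
9 = 9*1 + 0  (stop)
So 5845/1769 = [3; 3, 3, 2, 8, 9].

[3; 3, 3, 2, 8, 9]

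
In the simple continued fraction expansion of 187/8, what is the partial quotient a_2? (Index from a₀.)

1

187 = 23·8 + 3   →  a_0 = 23
8 = 2·3 + 2   →  a_1 = 2
3 = 1·2 + 1   →  a_2 = 1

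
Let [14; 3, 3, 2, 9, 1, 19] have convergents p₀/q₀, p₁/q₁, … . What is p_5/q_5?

3433/240

Using pₖ = aₖpₖ₋₁ + pₖ₋₂, qₖ = aₖqₖ₋₁ + qₖ₋₂ (with p₋₁=1, p₋₂=0, q₋₁=0, q₋₂=1):
  k=0: a=14, p=14, q=1
  k=1: a=3, p=43, q=3
  k=2: a=3, p=143, q=10
  k=3: a=2, p=329, q=23
  k=4: a=9, p=3104, q=217
  k=5: a=1, p=3433, q=240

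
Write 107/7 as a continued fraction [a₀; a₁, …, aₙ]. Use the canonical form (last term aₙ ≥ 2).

107 = 15*7 + 2
7 = 3*2 + 1
2 = 2*1 + 0  (stop)
So 107/7 = [15; 3, 2].

[15; 3, 2]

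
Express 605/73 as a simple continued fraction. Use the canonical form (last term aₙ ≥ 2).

605 = 8·73 + 21
73 = 3·21 + 10
21 = 2·10 + 1
10 = 10·1 + 0  (stop)
So 605/73 = [8; 3, 2, 10].

[8; 3, 2, 10]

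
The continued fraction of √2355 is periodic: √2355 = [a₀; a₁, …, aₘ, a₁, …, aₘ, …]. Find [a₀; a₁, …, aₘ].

a₀ = ⌊√2355⌋ = 48.

[48; 1, 1, 8, 3, 8, 1, 1, 96]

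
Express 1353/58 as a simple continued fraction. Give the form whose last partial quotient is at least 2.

1353 = 23×58 + 19
58 = 3×19 + 1
19 = 19×1 + 0  (stop)
So 1353/58 = [23; 3, 19].

[23; 3, 19]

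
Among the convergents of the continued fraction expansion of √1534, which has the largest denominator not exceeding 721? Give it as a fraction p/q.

18369/469

√1534 = [39; 6, 78, …] (period length 2).
Convergents:
  p_0/q_0 = 39/1
  p_1/q_1 = 235/6
  p_2/q_2 = 18369/469
  p_3/q_3 = 110449/2820
q_2 = 469 ≤ 721 < 2820 = q_3, so the answer is 18369/469.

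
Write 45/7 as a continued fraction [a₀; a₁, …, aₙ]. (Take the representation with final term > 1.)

45 = 6×7 + 3
7 = 2×3 + 1
3 = 3×1 + 0  (stop)
So 45/7 = [6; 2, 3].

[6; 2, 3]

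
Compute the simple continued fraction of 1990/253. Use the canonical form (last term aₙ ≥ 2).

1990 = 7×253 + 219
253 = 1×219 + 34
219 = 6×34 + 15
34 = 2×15 + 4
15 = 3×4 + 3
4 = 1×3 + 1
3 = 3×1 + 0  (stop)
So 1990/253 = [7; 1, 6, 2, 3, 1, 3].

[7; 1, 6, 2, 3, 1, 3]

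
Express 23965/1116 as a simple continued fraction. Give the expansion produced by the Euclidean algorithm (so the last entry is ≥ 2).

23965 = 21*1116 + 529
1116 = 2*529 + 58
529 = 9*58 + 7
58 = 8*7 + 2
7 = 3*2 + 1
2 = 2*1 + 0  (stop)
So 23965/1116 = [21; 2, 9, 8, 3, 2].

[21; 2, 9, 8, 3, 2]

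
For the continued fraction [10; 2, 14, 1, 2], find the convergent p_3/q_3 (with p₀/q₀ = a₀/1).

Using pₖ = aₖpₖ₋₁ + pₖ₋₂, qₖ = aₖqₖ₋₁ + qₖ₋₂ (with p₋₁=1, p₋₂=0, q₋₁=0, q₋₂=1):
  k=0: a=10, p=10, q=1
  k=1: a=2, p=21, q=2
  k=2: a=14, p=304, q=29
  k=3: a=1, p=325, q=31

325/31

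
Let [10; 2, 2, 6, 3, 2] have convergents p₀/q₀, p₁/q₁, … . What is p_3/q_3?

Using pₖ = aₖpₖ₋₁ + pₖ₋₂, qₖ = aₖqₖ₋₁ + qₖ₋₂ (with p₋₁=1, p₋₂=0, q₋₁=0, q₋₂=1):
  k=0: a=10, p=10, q=1
  k=1: a=2, p=21, q=2
  k=2: a=2, p=52, q=5
  k=3: a=6, p=333, q=32

333/32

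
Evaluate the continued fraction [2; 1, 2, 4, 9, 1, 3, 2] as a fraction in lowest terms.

Using pₖ = aₖpₖ₋₁ + pₖ₋₂ and qₖ = aₖqₖ₋₁ + qₖ₋₂:
  k=0: a=2, p=2, q=1
  k=1: a=1, p=3, q=1
  k=2: a=2, p=8, q=3
  k=3: a=4, p=35, q=13
  k=4: a=9, p=323, q=120
  k=5: a=1, p=358, q=133
  k=6: a=3, p=1397, q=519
  k=7: a=2, p=3152, q=1171

3152/1171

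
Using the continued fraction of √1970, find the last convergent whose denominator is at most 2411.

√1970 = [44; 2, 1, 1, 2, 88, …] (period length 5).
Convergents:
  p_0/q_0 = 44/1
  p_1/q_1 = 89/2
  p_2/q_2 = 133/3
  p_3/q_3 = 222/5
  p_4/q_4 = 577/13
  p_5/q_5 = 50998/1149
  p_6/q_6 = 102573/2311
  p_7/q_7 = 153571/3460
q_6 = 2311 ≤ 2411 < 3460 = q_7, so the answer is 102573/2311.

102573/2311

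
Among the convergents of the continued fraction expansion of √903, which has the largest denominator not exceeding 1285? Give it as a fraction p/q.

√903 = [30; 20, 60, …] (period length 2).
Convergents:
  p_0/q_0 = 30/1
  p_1/q_1 = 601/20
  p_2/q_2 = 36090/1201
  p_3/q_3 = 722401/24040
q_2 = 1201 ≤ 1285 < 24040 = q_3, so the answer is 36090/1201.

36090/1201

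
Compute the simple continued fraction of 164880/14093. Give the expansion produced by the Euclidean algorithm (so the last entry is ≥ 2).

[11; 1, 2, 3, 17, 10, 8]

164880 = 11·14093 + 9857
14093 = 1·9857 + 4236
9857 = 2·4236 + 1385
4236 = 3·1385 + 81
1385 = 17·81 + 8
81 = 10·8 + 1
8 = 8·1 + 0  (stop)
So 164880/14093 = [11; 1, 2, 3, 17, 10, 8].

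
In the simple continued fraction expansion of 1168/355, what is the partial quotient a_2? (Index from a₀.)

1168 = 3·355 + 103   →  a_0 = 3
355 = 3·103 + 46   →  a_1 = 3
103 = 2·46 + 11   →  a_2 = 2

2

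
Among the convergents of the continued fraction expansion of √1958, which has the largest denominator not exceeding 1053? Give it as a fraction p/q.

15620/353

√1958 = [44; 4, 88, …] (period length 2).
Convergents:
  p_0/q_0 = 44/1
  p_1/q_1 = 177/4
  p_2/q_2 = 15620/353
  p_3/q_3 = 62657/1416
q_2 = 353 ≤ 1053 < 1416 = q_3, so the answer is 15620/353.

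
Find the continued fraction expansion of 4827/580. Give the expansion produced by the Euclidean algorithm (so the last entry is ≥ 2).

4827 = 8×580 + 187
580 = 3×187 + 19
187 = 9×19 + 16
19 = 1×16 + 3
16 = 5×3 + 1
3 = 3×1 + 0  (stop)
So 4827/580 = [8; 3, 9, 1, 5, 3].

[8; 3, 9, 1, 5, 3]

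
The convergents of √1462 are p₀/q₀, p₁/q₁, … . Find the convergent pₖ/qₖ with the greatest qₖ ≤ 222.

2753/72

√1462 = [38; 4, 4, 4, 76, …] (period length 4).
Convergents:
  p_0/q_0 = 38/1
  p_1/q_1 = 153/4
  p_2/q_2 = 650/17
  p_3/q_3 = 2753/72
  p_4/q_4 = 209878/5489
q_3 = 72 ≤ 222 < 5489 = q_4, so the answer is 2753/72.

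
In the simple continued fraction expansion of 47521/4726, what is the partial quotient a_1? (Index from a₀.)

47521 = 10·4726 + 261   →  a_0 = 10
4726 = 18·261 + 28   →  a_1 = 18

18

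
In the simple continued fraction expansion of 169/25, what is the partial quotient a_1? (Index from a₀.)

169 = 6·25 + 19   →  a_0 = 6
25 = 1·19 + 6   →  a_1 = 1

1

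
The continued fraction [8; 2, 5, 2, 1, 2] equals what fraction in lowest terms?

795/94

Fold from the inside: start with 2/1.
  1 + 1/2 = 3/2
  2 + 2/3 = 8/3
  5 + 3/8 = 43/8
  2 + 8/43 = 94/43
  8 + 43/94 = 795/94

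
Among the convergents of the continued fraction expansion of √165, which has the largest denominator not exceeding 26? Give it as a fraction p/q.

√165 = [12; 1, 5, 2, 5, 1, 24, …] (period length 6).
Convergents:
  p_0/q_0 = 12/1
  p_1/q_1 = 13/1
  p_2/q_2 = 77/6
  p_3/q_3 = 167/13
  p_4/q_4 = 912/71
q_3 = 13 ≤ 26 < 71 = q_4, so the answer is 167/13.

167/13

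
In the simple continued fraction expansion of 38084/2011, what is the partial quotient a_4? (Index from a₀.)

38084 = 18·2011 + 1886   →  a_0 = 18
2011 = 1·1886 + 125   →  a_1 = 1
1886 = 15·125 + 11   →  a_2 = 15
125 = 11·11 + 4   →  a_3 = 11
11 = 2·4 + 3   →  a_4 = 2

2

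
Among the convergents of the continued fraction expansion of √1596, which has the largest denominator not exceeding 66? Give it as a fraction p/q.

√1596 = [39; 1, 18, 1, 78, …] (period length 4).
Convergents:
  p_0/q_0 = 39/1
  p_1/q_1 = 40/1
  p_2/q_2 = 759/19
  p_3/q_3 = 799/20
  p_4/q_4 = 63081/1579
q_3 = 20 ≤ 66 < 1579 = q_4, so the answer is 799/20.

799/20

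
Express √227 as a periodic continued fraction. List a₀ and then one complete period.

[15; 15, 30]

a₀ = ⌊√227⌋ = 15.
With m₀=0, d₀=1 and mₖ₊₁ = dₖaₖ − mₖ, dₖ₊₁ = (n − mₖ₊₁²)/dₖ, aₖ₊₁ = ⌊(a₀+mₖ₊₁)/dₖ₊₁⌋:
  k=1: m=15, d=2, a=15
  k=2: m=15, d=1, a=30
d=1 and a=2a₀=30 at k=2, so the next step gives (m, d) = (15, 2) again — its k=1 value — and the period has length 2.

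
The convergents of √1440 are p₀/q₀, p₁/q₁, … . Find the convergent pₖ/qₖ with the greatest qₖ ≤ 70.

√1440 = [37; 1, 17, 1, 74, …] (period length 4).
Convergents:
  p_0/q_0 = 37/1
  p_1/q_1 = 38/1
  p_2/q_2 = 683/18
  p_3/q_3 = 721/19
  p_4/q_4 = 54037/1424
q_3 = 19 ≤ 70 < 1424 = q_4, so the answer is 721/19.

721/19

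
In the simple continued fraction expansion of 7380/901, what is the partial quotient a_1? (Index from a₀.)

7380 = 8·901 + 172   →  a_0 = 8
901 = 5·172 + 41   →  a_1 = 5

5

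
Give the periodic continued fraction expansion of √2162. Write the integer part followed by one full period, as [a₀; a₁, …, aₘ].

[46; 2, 92]

a₀ = ⌊√2162⌋ = 46.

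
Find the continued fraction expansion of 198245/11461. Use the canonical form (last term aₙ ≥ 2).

198245 = 17·11461 + 3408
11461 = 3·3408 + 1237
3408 = 2·1237 + 934
1237 = 1·934 + 303
934 = 3·303 + 25
303 = 12·25 + 3
25 = 8·3 + 1
3 = 3·1 + 0  (stop)
So 198245/11461 = [17; 3, 2, 1, 3, 12, 8, 3].

[17; 3, 2, 1, 3, 12, 8, 3]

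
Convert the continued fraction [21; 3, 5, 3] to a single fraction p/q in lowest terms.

Fold from the inside: start with 3/1.
  5 + 1/3 = 16/3
  3 + 3/16 = 51/16
  21 + 16/51 = 1087/51

1087/51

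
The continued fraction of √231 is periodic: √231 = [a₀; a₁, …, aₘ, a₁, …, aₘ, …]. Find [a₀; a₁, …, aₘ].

[15; 5, 30]

a₀ = ⌊√231⌋ = 15.
With m₀=0, d₀=1 and mₖ₊₁ = dₖaₖ − mₖ, dₖ₊₁ = (n − mₖ₊₁²)/dₖ, aₖ₊₁ = ⌊(a₀+mₖ₊₁)/dₖ₊₁⌋:
  k=1: m=15, d=6, a=5
  k=2: m=15, d=1, a=30
d=1 and a=2a₀=30 at k=2, so the next step gives (m, d) = (15, 6) again — its k=1 value — and the period has length 2.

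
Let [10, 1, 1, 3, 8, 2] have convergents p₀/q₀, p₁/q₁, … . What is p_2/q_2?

21/2

Using pₖ = aₖpₖ₋₁ + pₖ₋₂, qₖ = aₖqₖ₋₁ + qₖ₋₂ (with p₋₁=1, p₋₂=0, q₋₁=0, q₋₂=1):
  k=0: a=10, p=10, q=1
  k=1: a=1, p=11, q=1
  k=2: a=1, p=21, q=2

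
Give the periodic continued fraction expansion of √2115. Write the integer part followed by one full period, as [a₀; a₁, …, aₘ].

a₀ = ⌊√2115⌋ = 45.
With m₀=0, d₀=1 and mₖ₊₁ = dₖaₖ − mₖ, dₖ₊₁ = (n − mₖ₊₁²)/dₖ, aₖ₊₁ = ⌊(a₀+mₖ₊₁)/dₖ₊₁⌋:
  k=1: m=45, d=90, a=1
  k=2: m=45, d=1, a=90
d=1 and a=2a₀=90 at k=2, so the next step gives (m, d) = (45, 90) again — its k=1 value — and the period has length 2.

[45; 1, 90]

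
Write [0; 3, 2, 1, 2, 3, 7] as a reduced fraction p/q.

197/664

Fold from the inside: start with 7/1.
  3 + 1/7 = 22/7
  2 + 7/22 = 51/22
  1 + 22/51 = 73/51
  2 + 51/73 = 197/73
  3 + 73/197 = 664/197
  0 + 197/664 = 197/664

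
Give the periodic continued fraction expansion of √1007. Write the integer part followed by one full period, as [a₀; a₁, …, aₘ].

[31; 1, 2, 1, 2, 1, 62]

a₀ = ⌊√1007⌋ = 31.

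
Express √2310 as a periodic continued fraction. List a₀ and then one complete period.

a₀ = ⌊√2310⌋ = 48.
With m₀=0, d₀=1 and mₖ₊₁ = dₖaₖ − mₖ, dₖ₊₁ = (n − mₖ₊₁²)/dₖ, aₖ₊₁ = ⌊(a₀+mₖ₊₁)/dₖ₊₁⌋:
  k=1: m=48, d=6, a=16
  k=2: m=48, d=1, a=96
d=1 and a=2a₀=96 at k=2, so the next step gives (m, d) = (48, 6) again — its k=1 value — and the period has length 2.

[48; 16, 96]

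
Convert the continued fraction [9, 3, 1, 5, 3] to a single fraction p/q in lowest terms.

Fold from the inside: start with 3/1.
  5 + 1/3 = 16/3
  1 + 3/16 = 19/16
  3 + 16/19 = 73/19
  9 + 19/73 = 676/73

676/73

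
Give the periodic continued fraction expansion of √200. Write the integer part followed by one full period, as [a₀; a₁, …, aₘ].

[14; 7, 28]

a₀ = ⌊√200⌋ = 14.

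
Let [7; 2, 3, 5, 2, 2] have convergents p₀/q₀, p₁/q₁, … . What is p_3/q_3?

Using pₖ = aₖpₖ₋₁ + pₖ₋₂, qₖ = aₖqₖ₋₁ + qₖ₋₂ (with p₋₁=1, p₋₂=0, q₋₁=0, q₋₂=1):
  k=0: a=7, p=7, q=1
  k=1: a=2, p=15, q=2
  k=2: a=3, p=52, q=7
  k=3: a=5, p=275, q=37

275/37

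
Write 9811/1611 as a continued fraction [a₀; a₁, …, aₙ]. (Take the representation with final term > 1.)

9811 = 6·1611 + 145
1611 = 11·145 + 16
145 = 9·16 + 1
16 = 16·1 + 0  (stop)
So 9811/1611 = [6; 11, 9, 16].

[6; 11, 9, 16]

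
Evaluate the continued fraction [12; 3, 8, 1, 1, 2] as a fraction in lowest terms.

Using pₖ = aₖpₖ₋₁ + pₖ₋₂ and qₖ = aₖqₖ₋₁ + qₖ₋₂:
  k=0: a=12, p=12, q=1
  k=1: a=3, p=37, q=3
  k=2: a=8, p=308, q=25
  k=3: a=1, p=345, q=28
  k=4: a=1, p=653, q=53
  k=5: a=2, p=1651, q=134

1651/134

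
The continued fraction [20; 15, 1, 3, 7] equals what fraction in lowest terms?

Using pₖ = aₖpₖ₋₁ + pₖ₋₂ and qₖ = aₖqₖ₋₁ + qₖ₋₂:
  k=0: a=20, p=20, q=1
  k=1: a=15, p=301, q=15
  k=2: a=1, p=321, q=16
  k=3: a=3, p=1264, q=63
  k=4: a=7, p=9169, q=457

9169/457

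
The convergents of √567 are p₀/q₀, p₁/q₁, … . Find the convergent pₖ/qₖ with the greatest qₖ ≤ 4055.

√567 = [23; 1, 4, 3, 4, 1, 46, …] (period length 6).
Convergents:
  p_0/q_0 = 23/1
  p_1/q_1 = 24/1
  p_2/q_2 = 119/5
  p_3/q_3 = 381/16
  p_4/q_4 = 1643/69
  p_5/q_5 = 2024/85
  p_6/q_6 = 94747/3979
  p_7/q_7 = 96771/4064
q_6 = 3979 ≤ 4055 < 4064 = q_7, so the answer is 94747/3979.

94747/3979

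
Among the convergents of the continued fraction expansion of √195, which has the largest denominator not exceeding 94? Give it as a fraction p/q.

391/28

√195 = [13; 1, 26, …] (period length 2).
Convergents:
  p_0/q_0 = 13/1
  p_1/q_1 = 14/1
  p_2/q_2 = 377/27
  p_3/q_3 = 391/28
  p_4/q_4 = 10543/755
q_3 = 28 ≤ 94 < 755 = q_4, so the answer is 391/28.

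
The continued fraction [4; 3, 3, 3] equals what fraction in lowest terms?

Fold from the inside: start with 3/1.
  3 + 1/3 = 10/3
  3 + 3/10 = 33/10
  4 + 10/33 = 142/33

142/33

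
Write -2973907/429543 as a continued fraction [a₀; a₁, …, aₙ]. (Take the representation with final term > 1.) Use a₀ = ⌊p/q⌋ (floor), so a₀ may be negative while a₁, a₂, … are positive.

[-7; 13, 17, 8, 9, 2, 12]

-2973907 = -7*429543 + 32894
429543 = 13*32894 + 1921
32894 = 17*1921 + 237
1921 = 8*237 + 25
237 = 9*25 + 12
25 = 2*12 + 1
12 = 12*1 + 0  (stop)
So -2973907/429543 = [-7; 13, 17, 8, 9, 2, 12].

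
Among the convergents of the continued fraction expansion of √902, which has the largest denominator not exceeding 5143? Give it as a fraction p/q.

√902 = [30; 30, 60, …] (period length 2).
Convergents:
  p_0/q_0 = 30/1
  p_1/q_1 = 901/30
  p_2/q_2 = 54090/1801
  p_3/q_3 = 1623601/54060
q_2 = 1801 ≤ 5143 < 54060 = q_3, so the answer is 54090/1801.

54090/1801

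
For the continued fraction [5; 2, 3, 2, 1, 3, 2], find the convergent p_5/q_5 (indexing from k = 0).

Using pₖ = aₖpₖ₋₁ + pₖ₋₂, qₖ = aₖqₖ₋₁ + qₖ₋₂ (with p₋₁=1, p₋₂=0, q₋₁=0, q₋₂=1):
  k=0: a=5, p=5, q=1
  k=1: a=2, p=11, q=2
  k=2: a=3, p=38, q=7
  k=3: a=2, p=87, q=16
  k=4: a=1, p=125, q=23
  k=5: a=3, p=462, q=85

462/85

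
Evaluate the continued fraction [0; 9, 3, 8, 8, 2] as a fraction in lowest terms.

Fold from the inside: start with 2/1.
  8 + 1/2 = 17/2
  8 + 2/17 = 138/17
  3 + 17/138 = 431/138
  9 + 138/431 = 4017/431
  0 + 431/4017 = 431/4017

431/4017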